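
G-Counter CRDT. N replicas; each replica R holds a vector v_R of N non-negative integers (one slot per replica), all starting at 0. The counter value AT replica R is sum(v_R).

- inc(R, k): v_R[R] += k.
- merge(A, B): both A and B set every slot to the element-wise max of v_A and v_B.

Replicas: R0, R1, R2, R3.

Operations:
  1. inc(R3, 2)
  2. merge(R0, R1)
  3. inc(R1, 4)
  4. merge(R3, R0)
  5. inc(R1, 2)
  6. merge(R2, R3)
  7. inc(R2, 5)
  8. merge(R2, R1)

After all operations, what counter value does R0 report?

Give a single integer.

Answer: 2

Derivation:
Op 1: inc R3 by 2 -> R3=(0,0,0,2) value=2
Op 2: merge R0<->R1 -> R0=(0,0,0,0) R1=(0,0,0,0)
Op 3: inc R1 by 4 -> R1=(0,4,0,0) value=4
Op 4: merge R3<->R0 -> R3=(0,0,0,2) R0=(0,0,0,2)
Op 5: inc R1 by 2 -> R1=(0,6,0,0) value=6
Op 6: merge R2<->R3 -> R2=(0,0,0,2) R3=(0,0,0,2)
Op 7: inc R2 by 5 -> R2=(0,0,5,2) value=7
Op 8: merge R2<->R1 -> R2=(0,6,5,2) R1=(0,6,5,2)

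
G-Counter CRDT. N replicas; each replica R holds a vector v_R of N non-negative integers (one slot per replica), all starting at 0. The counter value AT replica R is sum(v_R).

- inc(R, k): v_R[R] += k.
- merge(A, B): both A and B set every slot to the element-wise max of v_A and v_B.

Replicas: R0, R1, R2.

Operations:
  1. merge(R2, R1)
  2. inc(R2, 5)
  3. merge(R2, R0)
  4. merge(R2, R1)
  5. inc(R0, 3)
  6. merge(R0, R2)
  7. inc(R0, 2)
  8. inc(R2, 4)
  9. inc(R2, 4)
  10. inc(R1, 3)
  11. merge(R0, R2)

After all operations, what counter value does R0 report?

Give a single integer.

Op 1: merge R2<->R1 -> R2=(0,0,0) R1=(0,0,0)
Op 2: inc R2 by 5 -> R2=(0,0,5) value=5
Op 3: merge R2<->R0 -> R2=(0,0,5) R0=(0,0,5)
Op 4: merge R2<->R1 -> R2=(0,0,5) R1=(0,0,5)
Op 5: inc R0 by 3 -> R0=(3,0,5) value=8
Op 6: merge R0<->R2 -> R0=(3,0,5) R2=(3,0,5)
Op 7: inc R0 by 2 -> R0=(5,0,5) value=10
Op 8: inc R2 by 4 -> R2=(3,0,9) value=12
Op 9: inc R2 by 4 -> R2=(3,0,13) value=16
Op 10: inc R1 by 3 -> R1=(0,3,5) value=8
Op 11: merge R0<->R2 -> R0=(5,0,13) R2=(5,0,13)

Answer: 18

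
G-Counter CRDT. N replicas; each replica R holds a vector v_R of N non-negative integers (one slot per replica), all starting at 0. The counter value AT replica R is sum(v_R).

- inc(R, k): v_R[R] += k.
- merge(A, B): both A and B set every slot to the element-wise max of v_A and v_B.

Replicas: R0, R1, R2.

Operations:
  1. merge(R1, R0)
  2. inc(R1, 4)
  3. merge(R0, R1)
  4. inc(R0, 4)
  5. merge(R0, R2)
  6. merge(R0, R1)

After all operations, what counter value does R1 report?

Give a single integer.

Op 1: merge R1<->R0 -> R1=(0,0,0) R0=(0,0,0)
Op 2: inc R1 by 4 -> R1=(0,4,0) value=4
Op 3: merge R0<->R1 -> R0=(0,4,0) R1=(0,4,0)
Op 4: inc R0 by 4 -> R0=(4,4,0) value=8
Op 5: merge R0<->R2 -> R0=(4,4,0) R2=(4,4,0)
Op 6: merge R0<->R1 -> R0=(4,4,0) R1=(4,4,0)

Answer: 8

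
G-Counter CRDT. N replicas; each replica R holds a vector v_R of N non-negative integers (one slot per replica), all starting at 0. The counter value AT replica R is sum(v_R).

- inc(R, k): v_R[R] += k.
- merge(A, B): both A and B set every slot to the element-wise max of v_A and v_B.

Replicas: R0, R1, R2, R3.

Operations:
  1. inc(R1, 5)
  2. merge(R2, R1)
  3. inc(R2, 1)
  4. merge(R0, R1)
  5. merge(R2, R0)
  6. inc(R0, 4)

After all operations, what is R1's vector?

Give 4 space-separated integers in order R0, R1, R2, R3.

Answer: 0 5 0 0

Derivation:
Op 1: inc R1 by 5 -> R1=(0,5,0,0) value=5
Op 2: merge R2<->R1 -> R2=(0,5,0,0) R1=(0,5,0,0)
Op 3: inc R2 by 1 -> R2=(0,5,1,0) value=6
Op 4: merge R0<->R1 -> R0=(0,5,0,0) R1=(0,5,0,0)
Op 5: merge R2<->R0 -> R2=(0,5,1,0) R0=(0,5,1,0)
Op 6: inc R0 by 4 -> R0=(4,5,1,0) value=10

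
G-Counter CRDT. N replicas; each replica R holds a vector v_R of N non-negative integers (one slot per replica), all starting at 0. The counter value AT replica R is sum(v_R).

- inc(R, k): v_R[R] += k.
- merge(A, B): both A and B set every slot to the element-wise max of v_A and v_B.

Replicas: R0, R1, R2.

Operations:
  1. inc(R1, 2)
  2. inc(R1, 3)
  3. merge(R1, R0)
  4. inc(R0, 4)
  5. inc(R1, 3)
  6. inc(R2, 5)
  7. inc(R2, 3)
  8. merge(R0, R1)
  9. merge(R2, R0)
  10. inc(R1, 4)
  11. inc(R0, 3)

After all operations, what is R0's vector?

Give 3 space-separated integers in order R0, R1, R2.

Op 1: inc R1 by 2 -> R1=(0,2,0) value=2
Op 2: inc R1 by 3 -> R1=(0,5,0) value=5
Op 3: merge R1<->R0 -> R1=(0,5,0) R0=(0,5,0)
Op 4: inc R0 by 4 -> R0=(4,5,0) value=9
Op 5: inc R1 by 3 -> R1=(0,8,0) value=8
Op 6: inc R2 by 5 -> R2=(0,0,5) value=5
Op 7: inc R2 by 3 -> R2=(0,0,8) value=8
Op 8: merge R0<->R1 -> R0=(4,8,0) R1=(4,8,0)
Op 9: merge R2<->R0 -> R2=(4,8,8) R0=(4,8,8)
Op 10: inc R1 by 4 -> R1=(4,12,0) value=16
Op 11: inc R0 by 3 -> R0=(7,8,8) value=23

Answer: 7 8 8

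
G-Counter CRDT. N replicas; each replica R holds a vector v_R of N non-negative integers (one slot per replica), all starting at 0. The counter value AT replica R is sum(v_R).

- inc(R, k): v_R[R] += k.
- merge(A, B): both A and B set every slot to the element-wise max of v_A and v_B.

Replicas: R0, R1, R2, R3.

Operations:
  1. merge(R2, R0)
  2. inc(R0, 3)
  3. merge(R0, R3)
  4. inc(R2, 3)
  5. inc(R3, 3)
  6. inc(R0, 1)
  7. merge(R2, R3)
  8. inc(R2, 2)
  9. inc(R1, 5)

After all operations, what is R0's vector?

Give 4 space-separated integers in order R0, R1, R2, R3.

Op 1: merge R2<->R0 -> R2=(0,0,0,0) R0=(0,0,0,0)
Op 2: inc R0 by 3 -> R0=(3,0,0,0) value=3
Op 3: merge R0<->R3 -> R0=(3,0,0,0) R3=(3,0,0,0)
Op 4: inc R2 by 3 -> R2=(0,0,3,0) value=3
Op 5: inc R3 by 3 -> R3=(3,0,0,3) value=6
Op 6: inc R0 by 1 -> R0=(4,0,0,0) value=4
Op 7: merge R2<->R3 -> R2=(3,0,3,3) R3=(3,0,3,3)
Op 8: inc R2 by 2 -> R2=(3,0,5,3) value=11
Op 9: inc R1 by 5 -> R1=(0,5,0,0) value=5

Answer: 4 0 0 0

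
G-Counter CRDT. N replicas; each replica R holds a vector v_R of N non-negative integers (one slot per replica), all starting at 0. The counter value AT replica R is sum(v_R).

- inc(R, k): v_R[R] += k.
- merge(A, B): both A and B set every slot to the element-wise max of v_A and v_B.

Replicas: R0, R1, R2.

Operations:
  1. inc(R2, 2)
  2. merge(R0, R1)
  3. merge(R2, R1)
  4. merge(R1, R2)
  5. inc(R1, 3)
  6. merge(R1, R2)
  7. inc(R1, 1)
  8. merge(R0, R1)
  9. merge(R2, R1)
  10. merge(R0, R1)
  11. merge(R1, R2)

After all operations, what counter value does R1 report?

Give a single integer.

Answer: 6

Derivation:
Op 1: inc R2 by 2 -> R2=(0,0,2) value=2
Op 2: merge R0<->R1 -> R0=(0,0,0) R1=(0,0,0)
Op 3: merge R2<->R1 -> R2=(0,0,2) R1=(0,0,2)
Op 4: merge R1<->R2 -> R1=(0,0,2) R2=(0,0,2)
Op 5: inc R1 by 3 -> R1=(0,3,2) value=5
Op 6: merge R1<->R2 -> R1=(0,3,2) R2=(0,3,2)
Op 7: inc R1 by 1 -> R1=(0,4,2) value=6
Op 8: merge R0<->R1 -> R0=(0,4,2) R1=(0,4,2)
Op 9: merge R2<->R1 -> R2=(0,4,2) R1=(0,4,2)
Op 10: merge R0<->R1 -> R0=(0,4,2) R1=(0,4,2)
Op 11: merge R1<->R2 -> R1=(0,4,2) R2=(0,4,2)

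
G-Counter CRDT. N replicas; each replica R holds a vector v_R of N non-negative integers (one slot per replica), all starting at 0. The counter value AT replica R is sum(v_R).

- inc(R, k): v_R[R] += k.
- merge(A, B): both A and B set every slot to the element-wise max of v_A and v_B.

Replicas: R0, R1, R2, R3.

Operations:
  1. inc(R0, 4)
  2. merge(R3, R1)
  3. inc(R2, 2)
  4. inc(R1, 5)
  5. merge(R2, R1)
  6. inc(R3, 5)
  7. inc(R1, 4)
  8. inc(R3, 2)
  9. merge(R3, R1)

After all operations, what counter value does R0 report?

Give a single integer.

Answer: 4

Derivation:
Op 1: inc R0 by 4 -> R0=(4,0,0,0) value=4
Op 2: merge R3<->R1 -> R3=(0,0,0,0) R1=(0,0,0,0)
Op 3: inc R2 by 2 -> R2=(0,0,2,0) value=2
Op 4: inc R1 by 5 -> R1=(0,5,0,0) value=5
Op 5: merge R2<->R1 -> R2=(0,5,2,0) R1=(0,5,2,0)
Op 6: inc R3 by 5 -> R3=(0,0,0,5) value=5
Op 7: inc R1 by 4 -> R1=(0,9,2,0) value=11
Op 8: inc R3 by 2 -> R3=(0,0,0,7) value=7
Op 9: merge R3<->R1 -> R3=(0,9,2,7) R1=(0,9,2,7)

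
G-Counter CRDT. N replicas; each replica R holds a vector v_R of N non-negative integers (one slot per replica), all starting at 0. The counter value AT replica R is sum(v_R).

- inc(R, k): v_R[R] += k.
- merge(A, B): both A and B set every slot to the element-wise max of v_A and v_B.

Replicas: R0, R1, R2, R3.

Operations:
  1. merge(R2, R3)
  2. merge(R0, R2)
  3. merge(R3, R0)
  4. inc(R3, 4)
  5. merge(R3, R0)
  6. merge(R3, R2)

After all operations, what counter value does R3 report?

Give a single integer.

Answer: 4

Derivation:
Op 1: merge R2<->R3 -> R2=(0,0,0,0) R3=(0,0,0,0)
Op 2: merge R0<->R2 -> R0=(0,0,0,0) R2=(0,0,0,0)
Op 3: merge R3<->R0 -> R3=(0,0,0,0) R0=(0,0,0,0)
Op 4: inc R3 by 4 -> R3=(0,0,0,4) value=4
Op 5: merge R3<->R0 -> R3=(0,0,0,4) R0=(0,0,0,4)
Op 6: merge R3<->R2 -> R3=(0,0,0,4) R2=(0,0,0,4)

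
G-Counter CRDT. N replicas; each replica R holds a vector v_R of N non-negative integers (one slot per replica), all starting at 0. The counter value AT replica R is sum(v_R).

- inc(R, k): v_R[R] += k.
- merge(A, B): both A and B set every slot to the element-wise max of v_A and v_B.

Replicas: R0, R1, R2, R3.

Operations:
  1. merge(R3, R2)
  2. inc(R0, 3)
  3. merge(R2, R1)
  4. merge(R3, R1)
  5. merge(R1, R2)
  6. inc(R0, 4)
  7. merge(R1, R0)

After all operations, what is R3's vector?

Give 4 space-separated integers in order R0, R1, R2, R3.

Answer: 0 0 0 0

Derivation:
Op 1: merge R3<->R2 -> R3=(0,0,0,0) R2=(0,0,0,0)
Op 2: inc R0 by 3 -> R0=(3,0,0,0) value=3
Op 3: merge R2<->R1 -> R2=(0,0,0,0) R1=(0,0,0,0)
Op 4: merge R3<->R1 -> R3=(0,0,0,0) R1=(0,0,0,0)
Op 5: merge R1<->R2 -> R1=(0,0,0,0) R2=(0,0,0,0)
Op 6: inc R0 by 4 -> R0=(7,0,0,0) value=7
Op 7: merge R1<->R0 -> R1=(7,0,0,0) R0=(7,0,0,0)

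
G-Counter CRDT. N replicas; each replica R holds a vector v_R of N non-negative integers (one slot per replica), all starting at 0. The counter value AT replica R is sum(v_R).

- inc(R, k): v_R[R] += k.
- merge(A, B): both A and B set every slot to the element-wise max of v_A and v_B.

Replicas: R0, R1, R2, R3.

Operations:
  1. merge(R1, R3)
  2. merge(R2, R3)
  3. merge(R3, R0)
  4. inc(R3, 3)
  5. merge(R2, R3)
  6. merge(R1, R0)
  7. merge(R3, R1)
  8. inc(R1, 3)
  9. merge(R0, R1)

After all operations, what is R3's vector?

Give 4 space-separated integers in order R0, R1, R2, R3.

Answer: 0 0 0 3

Derivation:
Op 1: merge R1<->R3 -> R1=(0,0,0,0) R3=(0,0,0,0)
Op 2: merge R2<->R3 -> R2=(0,0,0,0) R3=(0,0,0,0)
Op 3: merge R3<->R0 -> R3=(0,0,0,0) R0=(0,0,0,0)
Op 4: inc R3 by 3 -> R3=(0,0,0,3) value=3
Op 5: merge R2<->R3 -> R2=(0,0,0,3) R3=(0,0,0,3)
Op 6: merge R1<->R0 -> R1=(0,0,0,0) R0=(0,0,0,0)
Op 7: merge R3<->R1 -> R3=(0,0,0,3) R1=(0,0,0,3)
Op 8: inc R1 by 3 -> R1=(0,3,0,3) value=6
Op 9: merge R0<->R1 -> R0=(0,3,0,3) R1=(0,3,0,3)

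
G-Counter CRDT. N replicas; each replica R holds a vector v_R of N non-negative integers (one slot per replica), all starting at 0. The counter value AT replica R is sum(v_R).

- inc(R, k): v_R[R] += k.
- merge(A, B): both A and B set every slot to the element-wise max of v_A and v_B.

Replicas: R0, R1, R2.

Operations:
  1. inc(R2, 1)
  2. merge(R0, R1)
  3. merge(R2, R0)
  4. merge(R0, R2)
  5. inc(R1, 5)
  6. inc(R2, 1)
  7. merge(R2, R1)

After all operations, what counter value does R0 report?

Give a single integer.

Op 1: inc R2 by 1 -> R2=(0,0,1) value=1
Op 2: merge R0<->R1 -> R0=(0,0,0) R1=(0,0,0)
Op 3: merge R2<->R0 -> R2=(0,0,1) R0=(0,0,1)
Op 4: merge R0<->R2 -> R0=(0,0,1) R2=(0,0,1)
Op 5: inc R1 by 5 -> R1=(0,5,0) value=5
Op 6: inc R2 by 1 -> R2=(0,0,2) value=2
Op 7: merge R2<->R1 -> R2=(0,5,2) R1=(0,5,2)

Answer: 1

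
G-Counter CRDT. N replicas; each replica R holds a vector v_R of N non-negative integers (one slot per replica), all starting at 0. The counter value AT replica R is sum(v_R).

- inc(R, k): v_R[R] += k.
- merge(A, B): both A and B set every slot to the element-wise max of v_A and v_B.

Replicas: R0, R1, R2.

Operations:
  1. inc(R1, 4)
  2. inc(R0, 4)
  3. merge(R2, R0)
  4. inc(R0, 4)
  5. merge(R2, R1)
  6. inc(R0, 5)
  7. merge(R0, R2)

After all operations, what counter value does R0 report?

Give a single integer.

Op 1: inc R1 by 4 -> R1=(0,4,0) value=4
Op 2: inc R0 by 4 -> R0=(4,0,0) value=4
Op 3: merge R2<->R0 -> R2=(4,0,0) R0=(4,0,0)
Op 4: inc R0 by 4 -> R0=(8,0,0) value=8
Op 5: merge R2<->R1 -> R2=(4,4,0) R1=(4,4,0)
Op 6: inc R0 by 5 -> R0=(13,0,0) value=13
Op 7: merge R0<->R2 -> R0=(13,4,0) R2=(13,4,0)

Answer: 17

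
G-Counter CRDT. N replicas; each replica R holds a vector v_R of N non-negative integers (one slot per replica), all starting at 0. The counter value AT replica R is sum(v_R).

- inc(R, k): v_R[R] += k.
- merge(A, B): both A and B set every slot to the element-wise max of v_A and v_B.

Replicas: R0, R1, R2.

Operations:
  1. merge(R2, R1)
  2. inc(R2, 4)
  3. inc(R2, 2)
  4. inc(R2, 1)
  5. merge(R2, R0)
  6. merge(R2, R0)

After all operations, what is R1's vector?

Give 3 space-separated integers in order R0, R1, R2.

Answer: 0 0 0

Derivation:
Op 1: merge R2<->R1 -> R2=(0,0,0) R1=(0,0,0)
Op 2: inc R2 by 4 -> R2=(0,0,4) value=4
Op 3: inc R2 by 2 -> R2=(0,0,6) value=6
Op 4: inc R2 by 1 -> R2=(0,0,7) value=7
Op 5: merge R2<->R0 -> R2=(0,0,7) R0=(0,0,7)
Op 6: merge R2<->R0 -> R2=(0,0,7) R0=(0,0,7)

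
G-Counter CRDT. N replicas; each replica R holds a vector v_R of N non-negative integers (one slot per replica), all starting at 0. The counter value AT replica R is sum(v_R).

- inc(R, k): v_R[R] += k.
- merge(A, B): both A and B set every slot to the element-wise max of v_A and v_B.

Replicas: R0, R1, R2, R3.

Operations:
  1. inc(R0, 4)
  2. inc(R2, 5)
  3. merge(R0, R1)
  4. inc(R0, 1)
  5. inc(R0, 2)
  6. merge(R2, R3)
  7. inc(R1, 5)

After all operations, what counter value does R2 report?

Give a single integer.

Answer: 5

Derivation:
Op 1: inc R0 by 4 -> R0=(4,0,0,0) value=4
Op 2: inc R2 by 5 -> R2=(0,0,5,0) value=5
Op 3: merge R0<->R1 -> R0=(4,0,0,0) R1=(4,0,0,0)
Op 4: inc R0 by 1 -> R0=(5,0,0,0) value=5
Op 5: inc R0 by 2 -> R0=(7,0,0,0) value=7
Op 6: merge R2<->R3 -> R2=(0,0,5,0) R3=(0,0,5,0)
Op 7: inc R1 by 5 -> R1=(4,5,0,0) value=9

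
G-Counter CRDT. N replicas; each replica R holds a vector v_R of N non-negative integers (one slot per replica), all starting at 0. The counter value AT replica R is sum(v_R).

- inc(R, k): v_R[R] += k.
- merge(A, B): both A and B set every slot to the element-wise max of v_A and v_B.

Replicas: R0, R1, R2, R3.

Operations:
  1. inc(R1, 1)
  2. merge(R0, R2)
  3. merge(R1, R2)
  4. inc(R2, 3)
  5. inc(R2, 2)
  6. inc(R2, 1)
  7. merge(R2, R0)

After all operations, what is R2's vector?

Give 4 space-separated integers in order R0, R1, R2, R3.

Op 1: inc R1 by 1 -> R1=(0,1,0,0) value=1
Op 2: merge R0<->R2 -> R0=(0,0,0,0) R2=(0,0,0,0)
Op 3: merge R1<->R2 -> R1=(0,1,0,0) R2=(0,1,0,0)
Op 4: inc R2 by 3 -> R2=(0,1,3,0) value=4
Op 5: inc R2 by 2 -> R2=(0,1,5,0) value=6
Op 6: inc R2 by 1 -> R2=(0,1,6,0) value=7
Op 7: merge R2<->R0 -> R2=(0,1,6,0) R0=(0,1,6,0)

Answer: 0 1 6 0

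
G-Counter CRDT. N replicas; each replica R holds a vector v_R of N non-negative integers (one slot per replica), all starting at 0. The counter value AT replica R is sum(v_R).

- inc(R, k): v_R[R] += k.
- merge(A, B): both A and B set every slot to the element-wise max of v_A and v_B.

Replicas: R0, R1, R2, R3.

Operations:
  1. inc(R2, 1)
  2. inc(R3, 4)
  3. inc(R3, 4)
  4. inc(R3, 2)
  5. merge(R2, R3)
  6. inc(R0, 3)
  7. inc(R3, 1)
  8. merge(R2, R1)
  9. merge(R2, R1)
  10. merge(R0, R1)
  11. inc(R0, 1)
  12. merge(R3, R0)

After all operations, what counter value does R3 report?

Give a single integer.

Answer: 16

Derivation:
Op 1: inc R2 by 1 -> R2=(0,0,1,0) value=1
Op 2: inc R3 by 4 -> R3=(0,0,0,4) value=4
Op 3: inc R3 by 4 -> R3=(0,0,0,8) value=8
Op 4: inc R3 by 2 -> R3=(0,0,0,10) value=10
Op 5: merge R2<->R3 -> R2=(0,0,1,10) R3=(0,0,1,10)
Op 6: inc R0 by 3 -> R0=(3,0,0,0) value=3
Op 7: inc R3 by 1 -> R3=(0,0,1,11) value=12
Op 8: merge R2<->R1 -> R2=(0,0,1,10) R1=(0,0,1,10)
Op 9: merge R2<->R1 -> R2=(0,0,1,10) R1=(0,0,1,10)
Op 10: merge R0<->R1 -> R0=(3,0,1,10) R1=(3,0,1,10)
Op 11: inc R0 by 1 -> R0=(4,0,1,10) value=15
Op 12: merge R3<->R0 -> R3=(4,0,1,11) R0=(4,0,1,11)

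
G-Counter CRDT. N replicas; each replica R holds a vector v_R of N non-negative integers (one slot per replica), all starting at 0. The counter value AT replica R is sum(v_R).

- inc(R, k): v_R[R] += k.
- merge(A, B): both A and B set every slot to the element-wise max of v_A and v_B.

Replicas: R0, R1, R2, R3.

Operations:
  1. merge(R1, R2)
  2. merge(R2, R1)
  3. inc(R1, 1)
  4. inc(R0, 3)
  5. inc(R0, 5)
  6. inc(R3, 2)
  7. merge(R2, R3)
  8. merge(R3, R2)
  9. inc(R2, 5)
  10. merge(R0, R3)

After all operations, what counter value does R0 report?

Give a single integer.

Answer: 10

Derivation:
Op 1: merge R1<->R2 -> R1=(0,0,0,0) R2=(0,0,0,0)
Op 2: merge R2<->R1 -> R2=(0,0,0,0) R1=(0,0,0,0)
Op 3: inc R1 by 1 -> R1=(0,1,0,0) value=1
Op 4: inc R0 by 3 -> R0=(3,0,0,0) value=3
Op 5: inc R0 by 5 -> R0=(8,0,0,0) value=8
Op 6: inc R3 by 2 -> R3=(0,0,0,2) value=2
Op 7: merge R2<->R3 -> R2=(0,0,0,2) R3=(0,0,0,2)
Op 8: merge R3<->R2 -> R3=(0,0,0,2) R2=(0,0,0,2)
Op 9: inc R2 by 5 -> R2=(0,0,5,2) value=7
Op 10: merge R0<->R3 -> R0=(8,0,0,2) R3=(8,0,0,2)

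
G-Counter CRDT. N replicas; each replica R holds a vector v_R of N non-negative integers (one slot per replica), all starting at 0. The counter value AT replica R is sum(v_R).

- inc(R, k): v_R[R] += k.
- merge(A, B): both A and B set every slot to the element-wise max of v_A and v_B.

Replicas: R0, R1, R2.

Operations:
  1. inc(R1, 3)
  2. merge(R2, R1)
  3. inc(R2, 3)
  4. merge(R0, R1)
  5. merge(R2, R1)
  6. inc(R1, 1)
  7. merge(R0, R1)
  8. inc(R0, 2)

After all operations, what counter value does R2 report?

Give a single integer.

Op 1: inc R1 by 3 -> R1=(0,3,0) value=3
Op 2: merge R2<->R1 -> R2=(0,3,0) R1=(0,3,0)
Op 3: inc R2 by 3 -> R2=(0,3,3) value=6
Op 4: merge R0<->R1 -> R0=(0,3,0) R1=(0,3,0)
Op 5: merge R2<->R1 -> R2=(0,3,3) R1=(0,3,3)
Op 6: inc R1 by 1 -> R1=(0,4,3) value=7
Op 7: merge R0<->R1 -> R0=(0,4,3) R1=(0,4,3)
Op 8: inc R0 by 2 -> R0=(2,4,3) value=9

Answer: 6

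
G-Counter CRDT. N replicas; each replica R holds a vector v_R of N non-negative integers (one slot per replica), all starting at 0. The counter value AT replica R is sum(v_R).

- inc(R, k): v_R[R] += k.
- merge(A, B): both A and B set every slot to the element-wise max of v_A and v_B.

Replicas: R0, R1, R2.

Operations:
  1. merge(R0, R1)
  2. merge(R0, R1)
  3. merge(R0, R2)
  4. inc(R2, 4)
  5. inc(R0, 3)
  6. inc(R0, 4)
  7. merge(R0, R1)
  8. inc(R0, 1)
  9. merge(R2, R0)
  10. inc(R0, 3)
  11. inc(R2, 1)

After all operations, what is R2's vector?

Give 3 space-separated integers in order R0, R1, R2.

Op 1: merge R0<->R1 -> R0=(0,0,0) R1=(0,0,0)
Op 2: merge R0<->R1 -> R0=(0,0,0) R1=(0,0,0)
Op 3: merge R0<->R2 -> R0=(0,0,0) R2=(0,0,0)
Op 4: inc R2 by 4 -> R2=(0,0,4) value=4
Op 5: inc R0 by 3 -> R0=(3,0,0) value=3
Op 6: inc R0 by 4 -> R0=(7,0,0) value=7
Op 7: merge R0<->R1 -> R0=(7,0,0) R1=(7,0,0)
Op 8: inc R0 by 1 -> R0=(8,0,0) value=8
Op 9: merge R2<->R0 -> R2=(8,0,4) R0=(8,0,4)
Op 10: inc R0 by 3 -> R0=(11,0,4) value=15
Op 11: inc R2 by 1 -> R2=(8,0,5) value=13

Answer: 8 0 5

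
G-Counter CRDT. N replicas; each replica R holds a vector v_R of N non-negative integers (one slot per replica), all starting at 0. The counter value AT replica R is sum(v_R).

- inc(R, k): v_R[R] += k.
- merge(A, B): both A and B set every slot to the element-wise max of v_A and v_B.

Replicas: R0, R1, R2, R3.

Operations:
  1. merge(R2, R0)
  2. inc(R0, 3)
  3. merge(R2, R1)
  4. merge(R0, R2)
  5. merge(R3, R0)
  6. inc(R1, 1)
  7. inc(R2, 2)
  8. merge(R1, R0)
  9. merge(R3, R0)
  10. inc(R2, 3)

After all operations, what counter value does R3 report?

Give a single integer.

Op 1: merge R2<->R0 -> R2=(0,0,0,0) R0=(0,0,0,0)
Op 2: inc R0 by 3 -> R0=(3,0,0,0) value=3
Op 3: merge R2<->R1 -> R2=(0,0,0,0) R1=(0,0,0,0)
Op 4: merge R0<->R2 -> R0=(3,0,0,0) R2=(3,0,0,0)
Op 5: merge R3<->R0 -> R3=(3,0,0,0) R0=(3,0,0,0)
Op 6: inc R1 by 1 -> R1=(0,1,0,0) value=1
Op 7: inc R2 by 2 -> R2=(3,0,2,0) value=5
Op 8: merge R1<->R0 -> R1=(3,1,0,0) R0=(3,1,0,0)
Op 9: merge R3<->R0 -> R3=(3,1,0,0) R0=(3,1,0,0)
Op 10: inc R2 by 3 -> R2=(3,0,5,0) value=8

Answer: 4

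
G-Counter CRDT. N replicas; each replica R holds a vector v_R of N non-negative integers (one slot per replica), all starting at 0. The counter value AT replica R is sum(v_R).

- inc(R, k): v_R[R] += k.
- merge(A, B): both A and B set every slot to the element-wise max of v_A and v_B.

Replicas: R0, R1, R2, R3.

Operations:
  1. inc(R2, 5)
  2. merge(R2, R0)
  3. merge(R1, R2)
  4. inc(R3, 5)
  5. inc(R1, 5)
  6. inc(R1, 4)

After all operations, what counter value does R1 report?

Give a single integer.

Answer: 14

Derivation:
Op 1: inc R2 by 5 -> R2=(0,0,5,0) value=5
Op 2: merge R2<->R0 -> R2=(0,0,5,0) R0=(0,0,5,0)
Op 3: merge R1<->R2 -> R1=(0,0,5,0) R2=(0,0,5,0)
Op 4: inc R3 by 5 -> R3=(0,0,0,5) value=5
Op 5: inc R1 by 5 -> R1=(0,5,5,0) value=10
Op 6: inc R1 by 4 -> R1=(0,9,5,0) value=14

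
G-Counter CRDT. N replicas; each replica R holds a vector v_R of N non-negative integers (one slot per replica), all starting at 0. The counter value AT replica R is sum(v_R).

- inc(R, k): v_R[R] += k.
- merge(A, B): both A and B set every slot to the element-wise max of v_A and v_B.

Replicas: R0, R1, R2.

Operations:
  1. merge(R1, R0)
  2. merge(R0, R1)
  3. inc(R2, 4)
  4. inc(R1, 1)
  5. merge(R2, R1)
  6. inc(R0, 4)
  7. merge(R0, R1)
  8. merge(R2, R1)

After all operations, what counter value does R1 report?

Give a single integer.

Op 1: merge R1<->R0 -> R1=(0,0,0) R0=(0,0,0)
Op 2: merge R0<->R1 -> R0=(0,0,0) R1=(0,0,0)
Op 3: inc R2 by 4 -> R2=(0,0,4) value=4
Op 4: inc R1 by 1 -> R1=(0,1,0) value=1
Op 5: merge R2<->R1 -> R2=(0,1,4) R1=(0,1,4)
Op 6: inc R0 by 4 -> R0=(4,0,0) value=4
Op 7: merge R0<->R1 -> R0=(4,1,4) R1=(4,1,4)
Op 8: merge R2<->R1 -> R2=(4,1,4) R1=(4,1,4)

Answer: 9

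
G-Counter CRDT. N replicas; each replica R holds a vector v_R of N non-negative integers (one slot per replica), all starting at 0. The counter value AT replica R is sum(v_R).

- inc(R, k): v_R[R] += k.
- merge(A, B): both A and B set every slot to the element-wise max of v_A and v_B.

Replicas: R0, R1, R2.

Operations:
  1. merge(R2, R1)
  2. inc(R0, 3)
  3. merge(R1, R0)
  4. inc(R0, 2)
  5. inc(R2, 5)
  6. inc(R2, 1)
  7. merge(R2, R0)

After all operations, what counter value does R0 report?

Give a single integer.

Answer: 11

Derivation:
Op 1: merge R2<->R1 -> R2=(0,0,0) R1=(0,0,0)
Op 2: inc R0 by 3 -> R0=(3,0,0) value=3
Op 3: merge R1<->R0 -> R1=(3,0,0) R0=(3,0,0)
Op 4: inc R0 by 2 -> R0=(5,0,0) value=5
Op 5: inc R2 by 5 -> R2=(0,0,5) value=5
Op 6: inc R2 by 1 -> R2=(0,0,6) value=6
Op 7: merge R2<->R0 -> R2=(5,0,6) R0=(5,0,6)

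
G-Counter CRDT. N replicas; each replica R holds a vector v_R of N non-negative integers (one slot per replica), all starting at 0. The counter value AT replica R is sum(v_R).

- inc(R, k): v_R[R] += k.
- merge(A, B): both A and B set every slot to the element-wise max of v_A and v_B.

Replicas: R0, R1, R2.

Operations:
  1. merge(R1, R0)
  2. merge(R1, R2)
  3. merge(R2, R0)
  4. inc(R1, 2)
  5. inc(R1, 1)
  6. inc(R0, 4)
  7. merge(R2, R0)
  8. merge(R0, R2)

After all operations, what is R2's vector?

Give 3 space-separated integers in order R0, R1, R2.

Answer: 4 0 0

Derivation:
Op 1: merge R1<->R0 -> R1=(0,0,0) R0=(0,0,0)
Op 2: merge R1<->R2 -> R1=(0,0,0) R2=(0,0,0)
Op 3: merge R2<->R0 -> R2=(0,0,0) R0=(0,0,0)
Op 4: inc R1 by 2 -> R1=(0,2,0) value=2
Op 5: inc R1 by 1 -> R1=(0,3,0) value=3
Op 6: inc R0 by 4 -> R0=(4,0,0) value=4
Op 7: merge R2<->R0 -> R2=(4,0,0) R0=(4,0,0)
Op 8: merge R0<->R2 -> R0=(4,0,0) R2=(4,0,0)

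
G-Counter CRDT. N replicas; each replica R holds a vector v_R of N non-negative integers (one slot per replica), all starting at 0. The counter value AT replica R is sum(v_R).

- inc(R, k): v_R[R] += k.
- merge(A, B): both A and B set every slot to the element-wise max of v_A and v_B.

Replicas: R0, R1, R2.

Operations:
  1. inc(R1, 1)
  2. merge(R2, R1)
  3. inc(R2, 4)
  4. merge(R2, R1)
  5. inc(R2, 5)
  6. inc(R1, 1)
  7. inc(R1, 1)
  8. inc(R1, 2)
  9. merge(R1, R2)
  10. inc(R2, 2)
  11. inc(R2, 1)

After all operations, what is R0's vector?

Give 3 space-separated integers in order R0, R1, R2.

Op 1: inc R1 by 1 -> R1=(0,1,0) value=1
Op 2: merge R2<->R1 -> R2=(0,1,0) R1=(0,1,0)
Op 3: inc R2 by 4 -> R2=(0,1,4) value=5
Op 4: merge R2<->R1 -> R2=(0,1,4) R1=(0,1,4)
Op 5: inc R2 by 5 -> R2=(0,1,9) value=10
Op 6: inc R1 by 1 -> R1=(0,2,4) value=6
Op 7: inc R1 by 1 -> R1=(0,3,4) value=7
Op 8: inc R1 by 2 -> R1=(0,5,4) value=9
Op 9: merge R1<->R2 -> R1=(0,5,9) R2=(0,5,9)
Op 10: inc R2 by 2 -> R2=(0,5,11) value=16
Op 11: inc R2 by 1 -> R2=(0,5,12) value=17

Answer: 0 0 0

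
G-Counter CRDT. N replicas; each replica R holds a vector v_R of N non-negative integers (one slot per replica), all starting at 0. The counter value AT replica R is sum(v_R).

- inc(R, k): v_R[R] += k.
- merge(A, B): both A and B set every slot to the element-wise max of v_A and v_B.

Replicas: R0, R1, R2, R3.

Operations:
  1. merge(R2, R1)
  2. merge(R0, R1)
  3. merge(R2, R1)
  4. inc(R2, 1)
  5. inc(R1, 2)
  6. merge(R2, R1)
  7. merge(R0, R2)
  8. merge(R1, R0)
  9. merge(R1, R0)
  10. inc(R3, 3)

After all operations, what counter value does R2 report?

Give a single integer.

Op 1: merge R2<->R1 -> R2=(0,0,0,0) R1=(0,0,0,0)
Op 2: merge R0<->R1 -> R0=(0,0,0,0) R1=(0,0,0,0)
Op 3: merge R2<->R1 -> R2=(0,0,0,0) R1=(0,0,0,0)
Op 4: inc R2 by 1 -> R2=(0,0,1,0) value=1
Op 5: inc R1 by 2 -> R1=(0,2,0,0) value=2
Op 6: merge R2<->R1 -> R2=(0,2,1,0) R1=(0,2,1,0)
Op 7: merge R0<->R2 -> R0=(0,2,1,0) R2=(0,2,1,0)
Op 8: merge R1<->R0 -> R1=(0,2,1,0) R0=(0,2,1,0)
Op 9: merge R1<->R0 -> R1=(0,2,1,0) R0=(0,2,1,0)
Op 10: inc R3 by 3 -> R3=(0,0,0,3) value=3

Answer: 3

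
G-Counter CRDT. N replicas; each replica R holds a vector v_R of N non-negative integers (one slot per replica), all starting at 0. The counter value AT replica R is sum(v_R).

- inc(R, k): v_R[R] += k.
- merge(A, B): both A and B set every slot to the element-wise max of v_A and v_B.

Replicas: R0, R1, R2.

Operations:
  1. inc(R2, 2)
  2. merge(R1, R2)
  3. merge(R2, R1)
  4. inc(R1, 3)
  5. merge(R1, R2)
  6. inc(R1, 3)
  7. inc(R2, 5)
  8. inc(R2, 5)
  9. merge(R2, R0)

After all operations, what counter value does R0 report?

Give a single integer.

Op 1: inc R2 by 2 -> R2=(0,0,2) value=2
Op 2: merge R1<->R2 -> R1=(0,0,2) R2=(0,0,2)
Op 3: merge R2<->R1 -> R2=(0,0,2) R1=(0,0,2)
Op 4: inc R1 by 3 -> R1=(0,3,2) value=5
Op 5: merge R1<->R2 -> R1=(0,3,2) R2=(0,3,2)
Op 6: inc R1 by 3 -> R1=(0,6,2) value=8
Op 7: inc R2 by 5 -> R2=(0,3,7) value=10
Op 8: inc R2 by 5 -> R2=(0,3,12) value=15
Op 9: merge R2<->R0 -> R2=(0,3,12) R0=(0,3,12)

Answer: 15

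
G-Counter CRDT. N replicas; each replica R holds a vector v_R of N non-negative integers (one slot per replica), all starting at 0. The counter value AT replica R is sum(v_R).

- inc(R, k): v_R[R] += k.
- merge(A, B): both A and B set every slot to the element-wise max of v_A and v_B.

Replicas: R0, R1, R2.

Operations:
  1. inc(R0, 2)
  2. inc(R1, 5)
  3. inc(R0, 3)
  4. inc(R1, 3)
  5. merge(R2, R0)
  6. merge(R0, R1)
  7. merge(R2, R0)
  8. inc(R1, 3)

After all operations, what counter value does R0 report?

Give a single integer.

Answer: 13

Derivation:
Op 1: inc R0 by 2 -> R0=(2,0,0) value=2
Op 2: inc R1 by 5 -> R1=(0,5,0) value=5
Op 3: inc R0 by 3 -> R0=(5,0,0) value=5
Op 4: inc R1 by 3 -> R1=(0,8,0) value=8
Op 5: merge R2<->R0 -> R2=(5,0,0) R0=(5,0,0)
Op 6: merge R0<->R1 -> R0=(5,8,0) R1=(5,8,0)
Op 7: merge R2<->R0 -> R2=(5,8,0) R0=(5,8,0)
Op 8: inc R1 by 3 -> R1=(5,11,0) value=16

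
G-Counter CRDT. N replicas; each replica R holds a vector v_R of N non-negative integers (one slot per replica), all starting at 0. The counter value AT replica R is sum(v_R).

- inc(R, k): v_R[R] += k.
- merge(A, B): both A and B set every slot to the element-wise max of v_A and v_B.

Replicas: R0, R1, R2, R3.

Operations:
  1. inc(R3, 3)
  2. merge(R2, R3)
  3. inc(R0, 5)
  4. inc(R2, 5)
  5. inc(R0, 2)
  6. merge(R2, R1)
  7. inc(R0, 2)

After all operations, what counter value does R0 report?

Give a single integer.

Answer: 9

Derivation:
Op 1: inc R3 by 3 -> R3=(0,0,0,3) value=3
Op 2: merge R2<->R3 -> R2=(0,0,0,3) R3=(0,0,0,3)
Op 3: inc R0 by 5 -> R0=(5,0,0,0) value=5
Op 4: inc R2 by 5 -> R2=(0,0,5,3) value=8
Op 5: inc R0 by 2 -> R0=(7,0,0,0) value=7
Op 6: merge R2<->R1 -> R2=(0,0,5,3) R1=(0,0,5,3)
Op 7: inc R0 by 2 -> R0=(9,0,0,0) value=9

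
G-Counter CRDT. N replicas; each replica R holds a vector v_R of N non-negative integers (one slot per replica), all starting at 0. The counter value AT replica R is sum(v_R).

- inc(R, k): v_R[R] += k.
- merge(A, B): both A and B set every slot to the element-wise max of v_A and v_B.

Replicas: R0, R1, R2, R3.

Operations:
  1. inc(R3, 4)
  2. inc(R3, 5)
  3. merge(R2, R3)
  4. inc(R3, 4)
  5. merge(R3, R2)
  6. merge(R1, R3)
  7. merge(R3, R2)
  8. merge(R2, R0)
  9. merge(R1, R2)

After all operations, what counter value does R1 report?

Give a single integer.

Op 1: inc R3 by 4 -> R3=(0,0,0,4) value=4
Op 2: inc R3 by 5 -> R3=(0,0,0,9) value=9
Op 3: merge R2<->R3 -> R2=(0,0,0,9) R3=(0,0,0,9)
Op 4: inc R3 by 4 -> R3=(0,0,0,13) value=13
Op 5: merge R3<->R2 -> R3=(0,0,0,13) R2=(0,0,0,13)
Op 6: merge R1<->R3 -> R1=(0,0,0,13) R3=(0,0,0,13)
Op 7: merge R3<->R2 -> R3=(0,0,0,13) R2=(0,0,0,13)
Op 8: merge R2<->R0 -> R2=(0,0,0,13) R0=(0,0,0,13)
Op 9: merge R1<->R2 -> R1=(0,0,0,13) R2=(0,0,0,13)

Answer: 13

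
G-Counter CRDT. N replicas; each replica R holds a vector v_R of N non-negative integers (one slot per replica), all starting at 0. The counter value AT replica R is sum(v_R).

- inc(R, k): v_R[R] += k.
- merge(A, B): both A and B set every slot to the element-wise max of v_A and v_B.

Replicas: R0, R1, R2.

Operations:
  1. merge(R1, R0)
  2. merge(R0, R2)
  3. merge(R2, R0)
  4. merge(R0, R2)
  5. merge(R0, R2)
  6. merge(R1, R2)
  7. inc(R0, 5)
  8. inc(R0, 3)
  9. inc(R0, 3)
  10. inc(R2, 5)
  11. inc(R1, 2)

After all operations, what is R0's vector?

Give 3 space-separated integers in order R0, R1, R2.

Answer: 11 0 0

Derivation:
Op 1: merge R1<->R0 -> R1=(0,0,0) R0=(0,0,0)
Op 2: merge R0<->R2 -> R0=(0,0,0) R2=(0,0,0)
Op 3: merge R2<->R0 -> R2=(0,0,0) R0=(0,0,0)
Op 4: merge R0<->R2 -> R0=(0,0,0) R2=(0,0,0)
Op 5: merge R0<->R2 -> R0=(0,0,0) R2=(0,0,0)
Op 6: merge R1<->R2 -> R1=(0,0,0) R2=(0,0,0)
Op 7: inc R0 by 5 -> R0=(5,0,0) value=5
Op 8: inc R0 by 3 -> R0=(8,0,0) value=8
Op 9: inc R0 by 3 -> R0=(11,0,0) value=11
Op 10: inc R2 by 5 -> R2=(0,0,5) value=5
Op 11: inc R1 by 2 -> R1=(0,2,0) value=2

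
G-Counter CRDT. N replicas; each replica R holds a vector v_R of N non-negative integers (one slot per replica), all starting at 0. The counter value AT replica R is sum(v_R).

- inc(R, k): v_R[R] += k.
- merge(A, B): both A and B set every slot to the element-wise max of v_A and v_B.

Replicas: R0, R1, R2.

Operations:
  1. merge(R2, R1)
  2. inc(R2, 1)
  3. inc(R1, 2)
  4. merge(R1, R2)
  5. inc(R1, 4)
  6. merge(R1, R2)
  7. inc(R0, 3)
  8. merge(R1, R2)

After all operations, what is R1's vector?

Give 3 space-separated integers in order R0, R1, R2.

Op 1: merge R2<->R1 -> R2=(0,0,0) R1=(0,0,0)
Op 2: inc R2 by 1 -> R2=(0,0,1) value=1
Op 3: inc R1 by 2 -> R1=(0,2,0) value=2
Op 4: merge R1<->R2 -> R1=(0,2,1) R2=(0,2,1)
Op 5: inc R1 by 4 -> R1=(0,6,1) value=7
Op 6: merge R1<->R2 -> R1=(0,6,1) R2=(0,6,1)
Op 7: inc R0 by 3 -> R0=(3,0,0) value=3
Op 8: merge R1<->R2 -> R1=(0,6,1) R2=(0,6,1)

Answer: 0 6 1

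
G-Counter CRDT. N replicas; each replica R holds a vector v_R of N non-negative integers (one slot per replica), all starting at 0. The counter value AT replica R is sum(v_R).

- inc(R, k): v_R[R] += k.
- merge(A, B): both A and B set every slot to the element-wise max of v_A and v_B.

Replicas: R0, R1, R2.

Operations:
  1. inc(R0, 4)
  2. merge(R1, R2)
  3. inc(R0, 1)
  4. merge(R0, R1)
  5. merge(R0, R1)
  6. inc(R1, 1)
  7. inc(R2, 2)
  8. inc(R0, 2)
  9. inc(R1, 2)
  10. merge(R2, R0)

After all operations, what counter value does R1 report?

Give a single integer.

Op 1: inc R0 by 4 -> R0=(4,0,0) value=4
Op 2: merge R1<->R2 -> R1=(0,0,0) R2=(0,0,0)
Op 3: inc R0 by 1 -> R0=(5,0,0) value=5
Op 4: merge R0<->R1 -> R0=(5,0,0) R1=(5,0,0)
Op 5: merge R0<->R1 -> R0=(5,0,0) R1=(5,0,0)
Op 6: inc R1 by 1 -> R1=(5,1,0) value=6
Op 7: inc R2 by 2 -> R2=(0,0,2) value=2
Op 8: inc R0 by 2 -> R0=(7,0,0) value=7
Op 9: inc R1 by 2 -> R1=(5,3,0) value=8
Op 10: merge R2<->R0 -> R2=(7,0,2) R0=(7,0,2)

Answer: 8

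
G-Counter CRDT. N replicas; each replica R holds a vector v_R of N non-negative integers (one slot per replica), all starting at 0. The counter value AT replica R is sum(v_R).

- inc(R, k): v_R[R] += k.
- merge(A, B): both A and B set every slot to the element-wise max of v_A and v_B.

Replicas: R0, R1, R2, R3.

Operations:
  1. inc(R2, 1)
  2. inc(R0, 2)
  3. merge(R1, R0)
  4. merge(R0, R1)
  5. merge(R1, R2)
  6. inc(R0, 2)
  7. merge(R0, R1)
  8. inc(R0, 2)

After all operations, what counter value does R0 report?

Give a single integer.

Op 1: inc R2 by 1 -> R2=(0,0,1,0) value=1
Op 2: inc R0 by 2 -> R0=(2,0,0,0) value=2
Op 3: merge R1<->R0 -> R1=(2,0,0,0) R0=(2,0,0,0)
Op 4: merge R0<->R1 -> R0=(2,0,0,0) R1=(2,0,0,0)
Op 5: merge R1<->R2 -> R1=(2,0,1,0) R2=(2,0,1,0)
Op 6: inc R0 by 2 -> R0=(4,0,0,0) value=4
Op 7: merge R0<->R1 -> R0=(4,0,1,0) R1=(4,0,1,0)
Op 8: inc R0 by 2 -> R0=(6,0,1,0) value=7

Answer: 7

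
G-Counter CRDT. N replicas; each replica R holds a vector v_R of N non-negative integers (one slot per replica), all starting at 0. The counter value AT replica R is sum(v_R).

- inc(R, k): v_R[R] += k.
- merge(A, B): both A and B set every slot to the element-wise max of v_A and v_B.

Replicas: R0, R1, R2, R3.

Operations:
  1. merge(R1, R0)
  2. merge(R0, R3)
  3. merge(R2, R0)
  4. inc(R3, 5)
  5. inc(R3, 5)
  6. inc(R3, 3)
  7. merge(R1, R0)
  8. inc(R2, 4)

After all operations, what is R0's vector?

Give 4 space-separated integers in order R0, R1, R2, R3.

Answer: 0 0 0 0

Derivation:
Op 1: merge R1<->R0 -> R1=(0,0,0,0) R0=(0,0,0,0)
Op 2: merge R0<->R3 -> R0=(0,0,0,0) R3=(0,0,0,0)
Op 3: merge R2<->R0 -> R2=(0,0,0,0) R0=(0,0,0,0)
Op 4: inc R3 by 5 -> R3=(0,0,0,5) value=5
Op 5: inc R3 by 5 -> R3=(0,0,0,10) value=10
Op 6: inc R3 by 3 -> R3=(0,0,0,13) value=13
Op 7: merge R1<->R0 -> R1=(0,0,0,0) R0=(0,0,0,0)
Op 8: inc R2 by 4 -> R2=(0,0,4,0) value=4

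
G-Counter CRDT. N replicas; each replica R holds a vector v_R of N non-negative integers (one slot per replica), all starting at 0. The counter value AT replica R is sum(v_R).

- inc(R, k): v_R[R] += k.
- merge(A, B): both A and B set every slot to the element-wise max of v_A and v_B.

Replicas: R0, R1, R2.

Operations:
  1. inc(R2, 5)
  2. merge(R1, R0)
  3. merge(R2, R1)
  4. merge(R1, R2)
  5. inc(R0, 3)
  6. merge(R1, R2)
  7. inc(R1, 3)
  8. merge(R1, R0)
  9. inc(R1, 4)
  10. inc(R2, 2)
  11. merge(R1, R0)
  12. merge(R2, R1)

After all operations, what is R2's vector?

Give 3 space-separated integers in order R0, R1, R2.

Answer: 3 7 7

Derivation:
Op 1: inc R2 by 5 -> R2=(0,0,5) value=5
Op 2: merge R1<->R0 -> R1=(0,0,0) R0=(0,0,0)
Op 3: merge R2<->R1 -> R2=(0,0,5) R1=(0,0,5)
Op 4: merge R1<->R2 -> R1=(0,0,5) R2=(0,0,5)
Op 5: inc R0 by 3 -> R0=(3,0,0) value=3
Op 6: merge R1<->R2 -> R1=(0,0,5) R2=(0,0,5)
Op 7: inc R1 by 3 -> R1=(0,3,5) value=8
Op 8: merge R1<->R0 -> R1=(3,3,5) R0=(3,3,5)
Op 9: inc R1 by 4 -> R1=(3,7,5) value=15
Op 10: inc R2 by 2 -> R2=(0,0,7) value=7
Op 11: merge R1<->R0 -> R1=(3,7,5) R0=(3,7,5)
Op 12: merge R2<->R1 -> R2=(3,7,7) R1=(3,7,7)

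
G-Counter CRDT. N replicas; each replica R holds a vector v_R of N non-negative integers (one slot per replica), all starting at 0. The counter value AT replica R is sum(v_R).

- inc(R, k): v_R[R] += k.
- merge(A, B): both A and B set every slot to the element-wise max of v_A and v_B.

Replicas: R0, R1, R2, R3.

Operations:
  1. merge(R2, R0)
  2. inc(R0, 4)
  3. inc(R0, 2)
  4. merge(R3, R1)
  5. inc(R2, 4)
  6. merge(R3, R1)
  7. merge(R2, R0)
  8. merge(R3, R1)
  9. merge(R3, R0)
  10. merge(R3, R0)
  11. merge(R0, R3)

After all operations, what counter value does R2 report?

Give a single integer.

Answer: 10

Derivation:
Op 1: merge R2<->R0 -> R2=(0,0,0,0) R0=(0,0,0,0)
Op 2: inc R0 by 4 -> R0=(4,0,0,0) value=4
Op 3: inc R0 by 2 -> R0=(6,0,0,0) value=6
Op 4: merge R3<->R1 -> R3=(0,0,0,0) R1=(0,0,0,0)
Op 5: inc R2 by 4 -> R2=(0,0,4,0) value=4
Op 6: merge R3<->R1 -> R3=(0,0,0,0) R1=(0,0,0,0)
Op 7: merge R2<->R0 -> R2=(6,0,4,0) R0=(6,0,4,0)
Op 8: merge R3<->R1 -> R3=(0,0,0,0) R1=(0,0,0,0)
Op 9: merge R3<->R0 -> R3=(6,0,4,0) R0=(6,0,4,0)
Op 10: merge R3<->R0 -> R3=(6,0,4,0) R0=(6,0,4,0)
Op 11: merge R0<->R3 -> R0=(6,0,4,0) R3=(6,0,4,0)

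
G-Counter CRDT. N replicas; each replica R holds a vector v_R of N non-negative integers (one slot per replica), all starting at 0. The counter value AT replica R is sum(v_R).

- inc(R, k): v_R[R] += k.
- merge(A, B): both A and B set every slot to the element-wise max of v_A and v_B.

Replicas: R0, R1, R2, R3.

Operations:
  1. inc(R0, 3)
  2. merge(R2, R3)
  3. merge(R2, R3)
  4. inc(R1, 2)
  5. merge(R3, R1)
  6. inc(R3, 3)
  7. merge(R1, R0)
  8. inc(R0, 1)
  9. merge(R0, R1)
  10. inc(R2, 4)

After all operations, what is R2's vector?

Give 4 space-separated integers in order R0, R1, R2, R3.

Op 1: inc R0 by 3 -> R0=(3,0,0,0) value=3
Op 2: merge R2<->R3 -> R2=(0,0,0,0) R3=(0,0,0,0)
Op 3: merge R2<->R3 -> R2=(0,0,0,0) R3=(0,0,0,0)
Op 4: inc R1 by 2 -> R1=(0,2,0,0) value=2
Op 5: merge R3<->R1 -> R3=(0,2,0,0) R1=(0,2,0,0)
Op 6: inc R3 by 3 -> R3=(0,2,0,3) value=5
Op 7: merge R1<->R0 -> R1=(3,2,0,0) R0=(3,2,0,0)
Op 8: inc R0 by 1 -> R0=(4,2,0,0) value=6
Op 9: merge R0<->R1 -> R0=(4,2,0,0) R1=(4,2,0,0)
Op 10: inc R2 by 4 -> R2=(0,0,4,0) value=4

Answer: 0 0 4 0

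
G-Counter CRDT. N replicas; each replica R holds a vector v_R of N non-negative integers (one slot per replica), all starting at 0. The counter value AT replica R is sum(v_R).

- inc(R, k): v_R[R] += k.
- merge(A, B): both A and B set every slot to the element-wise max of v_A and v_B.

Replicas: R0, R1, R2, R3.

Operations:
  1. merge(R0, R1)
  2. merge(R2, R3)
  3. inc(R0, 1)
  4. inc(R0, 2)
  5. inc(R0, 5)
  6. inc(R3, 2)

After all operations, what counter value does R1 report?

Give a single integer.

Op 1: merge R0<->R1 -> R0=(0,0,0,0) R1=(0,0,0,0)
Op 2: merge R2<->R3 -> R2=(0,0,0,0) R3=(0,0,0,0)
Op 3: inc R0 by 1 -> R0=(1,0,0,0) value=1
Op 4: inc R0 by 2 -> R0=(3,0,0,0) value=3
Op 5: inc R0 by 5 -> R0=(8,0,0,0) value=8
Op 6: inc R3 by 2 -> R3=(0,0,0,2) value=2

Answer: 0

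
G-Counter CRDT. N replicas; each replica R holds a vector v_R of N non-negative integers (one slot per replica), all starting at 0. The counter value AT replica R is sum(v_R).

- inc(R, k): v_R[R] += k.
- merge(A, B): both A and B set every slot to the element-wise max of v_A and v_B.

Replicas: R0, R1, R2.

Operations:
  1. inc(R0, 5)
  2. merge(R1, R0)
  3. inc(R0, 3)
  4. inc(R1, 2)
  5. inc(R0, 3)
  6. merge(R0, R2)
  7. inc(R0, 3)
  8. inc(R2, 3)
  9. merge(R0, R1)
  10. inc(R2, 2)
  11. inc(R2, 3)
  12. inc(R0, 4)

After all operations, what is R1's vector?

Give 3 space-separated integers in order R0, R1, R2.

Answer: 14 2 0

Derivation:
Op 1: inc R0 by 5 -> R0=(5,0,0) value=5
Op 2: merge R1<->R0 -> R1=(5,0,0) R0=(5,0,0)
Op 3: inc R0 by 3 -> R0=(8,0,0) value=8
Op 4: inc R1 by 2 -> R1=(5,2,0) value=7
Op 5: inc R0 by 3 -> R0=(11,0,0) value=11
Op 6: merge R0<->R2 -> R0=(11,0,0) R2=(11,0,0)
Op 7: inc R0 by 3 -> R0=(14,0,0) value=14
Op 8: inc R2 by 3 -> R2=(11,0,3) value=14
Op 9: merge R0<->R1 -> R0=(14,2,0) R1=(14,2,0)
Op 10: inc R2 by 2 -> R2=(11,0,5) value=16
Op 11: inc R2 by 3 -> R2=(11,0,8) value=19
Op 12: inc R0 by 4 -> R0=(18,2,0) value=20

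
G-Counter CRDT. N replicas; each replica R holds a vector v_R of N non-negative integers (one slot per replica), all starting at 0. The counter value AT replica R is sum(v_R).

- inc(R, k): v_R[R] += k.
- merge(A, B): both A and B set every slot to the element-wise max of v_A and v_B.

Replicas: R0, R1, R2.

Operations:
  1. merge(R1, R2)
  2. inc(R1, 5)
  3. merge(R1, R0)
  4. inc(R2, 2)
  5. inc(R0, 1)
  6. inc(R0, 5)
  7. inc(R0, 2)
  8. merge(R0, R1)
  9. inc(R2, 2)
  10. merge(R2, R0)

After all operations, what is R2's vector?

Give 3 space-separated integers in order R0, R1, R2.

Op 1: merge R1<->R2 -> R1=(0,0,0) R2=(0,0,0)
Op 2: inc R1 by 5 -> R1=(0,5,0) value=5
Op 3: merge R1<->R0 -> R1=(0,5,0) R0=(0,5,0)
Op 4: inc R2 by 2 -> R2=(0,0,2) value=2
Op 5: inc R0 by 1 -> R0=(1,5,0) value=6
Op 6: inc R0 by 5 -> R0=(6,5,0) value=11
Op 7: inc R0 by 2 -> R0=(8,5,0) value=13
Op 8: merge R0<->R1 -> R0=(8,5,0) R1=(8,5,0)
Op 9: inc R2 by 2 -> R2=(0,0,4) value=4
Op 10: merge R2<->R0 -> R2=(8,5,4) R0=(8,5,4)

Answer: 8 5 4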